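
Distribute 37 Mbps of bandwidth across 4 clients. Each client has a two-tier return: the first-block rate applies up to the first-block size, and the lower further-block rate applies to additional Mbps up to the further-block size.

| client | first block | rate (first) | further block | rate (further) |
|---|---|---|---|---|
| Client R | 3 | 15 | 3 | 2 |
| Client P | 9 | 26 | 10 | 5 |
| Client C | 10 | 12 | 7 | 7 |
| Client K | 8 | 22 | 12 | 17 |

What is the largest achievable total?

Treat each block as its own option and order by rate: Client P/first 26 > Client K/first 22 > Client K/second 17 > Client R/first 15 > Client C/first 12 > Client C/second 7 > Client P/second 5 > Client R/second 2.
Client P/first (26): +9 → 28 left.
Client K/first (22): +8 → 20 left.
Client K/second (17): +12 → 8 left.
Fill Client R first block (3 at 15) → 5 left.
Client C/first: +5 of 10 at 12; pool empty.
Total = 26×9 + 22×8 + 17×12 + 15×3 + 12×5 = 719.

719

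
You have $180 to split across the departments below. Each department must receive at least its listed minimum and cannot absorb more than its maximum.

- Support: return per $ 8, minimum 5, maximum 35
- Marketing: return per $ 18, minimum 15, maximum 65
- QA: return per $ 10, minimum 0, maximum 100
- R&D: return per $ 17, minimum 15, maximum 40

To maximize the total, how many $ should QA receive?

70

Meeting every minimum uses 5+15+0+15 = 35 $, leaving 145.
Rank by return per $: Marketing 18 > R&D 17 > QA 10 > Support 8.
Marketing: +50 to 65 (cap) → 95 left.
R&D takes 25 more to reach its cap of 40 → 70 left.
QA has room for 100 more but only 70 remain, so it gets 70.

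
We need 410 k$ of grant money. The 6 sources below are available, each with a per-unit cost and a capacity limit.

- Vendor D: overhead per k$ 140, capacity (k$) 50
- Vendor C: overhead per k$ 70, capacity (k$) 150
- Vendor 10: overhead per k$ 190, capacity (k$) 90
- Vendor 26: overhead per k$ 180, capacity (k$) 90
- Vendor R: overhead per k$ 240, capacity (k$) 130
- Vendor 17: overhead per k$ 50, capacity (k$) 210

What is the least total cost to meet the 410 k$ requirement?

Cheapest first:
Vendor 17 (50): use full 210 ; 200 k$ to go.
Take 150 from Vendor C at 70 ; need 50 more.
Vendor D (140): use full 50 ; 0 k$ to go.
Vendor 26, Vendor 10, Vendor R: unused.
Cost = 210×50 + 150×70 + 50×140 = 28000.

28000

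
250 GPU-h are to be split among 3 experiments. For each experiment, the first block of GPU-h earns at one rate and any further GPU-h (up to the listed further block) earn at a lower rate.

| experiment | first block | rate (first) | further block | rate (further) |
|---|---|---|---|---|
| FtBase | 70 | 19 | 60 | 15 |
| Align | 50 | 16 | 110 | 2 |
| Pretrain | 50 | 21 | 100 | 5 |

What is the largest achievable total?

Order all 6 blocks by rate: Pretrain/first 21 > FtBase/first 19 > Align/first 16 > FtBase/second 15 > Pretrain/second 5 > Align/second 2.
Fill Pretrain first block (50 at 21) ; 200 left.
FtBase first at 19: fill all 70 ; 130 left.
Align/first (16): +50 ; 80 left.
FtBase/second (15): +60 ; 20 left.
20 remain; put them into Pretrain second at 5.
Total = 21×50 + 19×70 + 16×50 + 15×60 + 5×20 = 4180.

4180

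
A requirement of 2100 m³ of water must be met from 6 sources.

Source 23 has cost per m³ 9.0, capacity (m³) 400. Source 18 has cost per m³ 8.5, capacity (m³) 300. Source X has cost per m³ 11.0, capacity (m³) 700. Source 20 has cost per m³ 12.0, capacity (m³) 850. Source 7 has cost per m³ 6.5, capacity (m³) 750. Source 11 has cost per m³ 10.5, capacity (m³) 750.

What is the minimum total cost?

Use sources in increasing cost order.
Source 7 at 6.5: take all 750 m³ — 1350 still needed.
Take 300 from Source 18 at 8.5 — need 1050 more.
Take 400 from Source 23 at 9.0 — need 650 more.
Take 650 from Source 11 at 10.5 to finish.
Source X, Source 20: unused.
Cost = 750×6.5 + 300×8.5 + 400×9.0 + 650×10.5 = 17850.

17850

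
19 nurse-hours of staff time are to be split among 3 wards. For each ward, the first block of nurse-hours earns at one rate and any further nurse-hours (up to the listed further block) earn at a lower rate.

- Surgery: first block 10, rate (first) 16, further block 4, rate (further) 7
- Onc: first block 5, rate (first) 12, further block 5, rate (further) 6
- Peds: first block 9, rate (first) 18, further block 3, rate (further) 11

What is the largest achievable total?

322

Treat each block as its own option and order by rate: Peds/tier1 18 > Surgery/tier1 16 > Onc/tier1 12 > Peds/tier2 11 > Surgery/tier2 7 > Onc/tier2 6.
Fill Peds tier1 block (9 at 18) — 10 left.
Fill Surgery tier1 block (10 at 16) — 0 left.
Total = 18×9 + 16×10 = 322.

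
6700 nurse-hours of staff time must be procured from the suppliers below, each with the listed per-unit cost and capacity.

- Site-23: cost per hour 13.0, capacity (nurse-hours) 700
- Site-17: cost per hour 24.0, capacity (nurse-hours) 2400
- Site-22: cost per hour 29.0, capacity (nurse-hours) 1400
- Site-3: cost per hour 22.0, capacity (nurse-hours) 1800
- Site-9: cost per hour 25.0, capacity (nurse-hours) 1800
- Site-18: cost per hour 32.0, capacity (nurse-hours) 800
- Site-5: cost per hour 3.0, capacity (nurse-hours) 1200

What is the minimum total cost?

Fill from the cheapest supplier first.
Take 1200 from Site-5 at 3.0 → need 5500 more.
Site-23 (13.0): use full 700 → 4800 nurse-hours to go.
Site-3 at 22.0: take all 1800 nurse-hours → 3000 still needed.
Site-17 at 24.0: take all 2400 nurse-hours → 600 still needed.
Take 600 from Site-9 at 25.0 to finish.
Site-22, Site-18: unused.
Cost = 1200×3.0 + 700×13.0 + 1800×22.0 + 2400×24.0 + 600×25.0 = 124900.

124900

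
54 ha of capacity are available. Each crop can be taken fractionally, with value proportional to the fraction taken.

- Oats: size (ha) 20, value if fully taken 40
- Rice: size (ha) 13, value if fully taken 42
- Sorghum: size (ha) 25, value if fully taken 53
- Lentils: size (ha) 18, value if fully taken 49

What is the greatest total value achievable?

Sort by value density: Rice 42/13≈3.23, Lentils 49/18≈2.72, Sorghum 53/25≈2.12, Oats 40/20≈2.
Take all of Rice (13 ha, value 42) — 41 ha left.
Take all of Lentils (18 ha, value 49) — 23 ha left.
23 ha left: a 23/25 share of Sorghum gives 53×23/25 = 48.76.
Total value = 139.76.

139.76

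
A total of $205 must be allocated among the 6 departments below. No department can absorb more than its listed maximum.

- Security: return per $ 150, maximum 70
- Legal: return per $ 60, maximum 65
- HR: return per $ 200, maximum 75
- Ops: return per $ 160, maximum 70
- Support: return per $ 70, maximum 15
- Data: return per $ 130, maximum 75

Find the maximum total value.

Highest return per $ first: HR 200 > Ops 160 > Security 150 > Data 130 > Support 70 > Legal 60.
HR: +75 to 75 (cap) — 130 left.
Ops takes 70 to reach its cap of 70 — 60 left.
Security has room for 70 but only 60 remain, so it gets 60.
Total = 150×60 + 200×75 + 160×70 = 35200.

35200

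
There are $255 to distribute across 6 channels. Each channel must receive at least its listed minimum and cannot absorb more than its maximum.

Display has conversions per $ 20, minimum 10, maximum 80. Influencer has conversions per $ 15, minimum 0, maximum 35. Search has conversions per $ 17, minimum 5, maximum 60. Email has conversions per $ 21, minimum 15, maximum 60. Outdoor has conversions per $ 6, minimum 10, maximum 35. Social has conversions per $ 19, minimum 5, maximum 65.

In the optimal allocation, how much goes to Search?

Meeting every minimum uses 10+0+5+15+10+5 = 45 $, leaving 210.
Rank by conversions per $: Email 21 > Display 20 > Social 19 > Search 17 > Influencer 15 > Outdoor 6.
Email: +45 to 60 (cap) ; 165 left.
Display takes 70 more to reach its cap of 80 ; 95 left.
Social takes 60 more to reach its cap of 65 ; 35 left.
Only 35 left; Search takes them to reach 40.

40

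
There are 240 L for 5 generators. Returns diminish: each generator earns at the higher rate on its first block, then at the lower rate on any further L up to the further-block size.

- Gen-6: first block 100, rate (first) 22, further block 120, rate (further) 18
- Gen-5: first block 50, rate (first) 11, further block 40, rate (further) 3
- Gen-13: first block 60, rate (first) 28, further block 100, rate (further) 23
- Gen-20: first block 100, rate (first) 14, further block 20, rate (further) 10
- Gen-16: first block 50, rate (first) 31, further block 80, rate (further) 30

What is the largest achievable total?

6780

Treat each block as its own option and order by rate: Gen-16/first 31 > Gen-16/second 30 > Gen-13/first 28 > Gen-13/second 23 > Gen-6/first 22 > Gen-6/second 18 > Gen-20/first 14 > Gen-5/first 11 > Gen-20/second 10 > Gen-5/second 3.
Gen-16/first (31): +50 — 190 left.
Fill Gen-16 second block (80 at 30) — 110 left.
Gen-13 first at 28: fill all 60 — 50 left.
50 remain; put them into Gen-13 second at 23.
Total = 31×50 + 30×80 + 28×60 + 23×50 = 6780.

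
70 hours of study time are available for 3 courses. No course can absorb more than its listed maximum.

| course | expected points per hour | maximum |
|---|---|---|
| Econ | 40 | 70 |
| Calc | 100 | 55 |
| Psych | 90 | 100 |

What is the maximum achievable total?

Rank by expected points per hour: Calc 100 > Psych 90 > Econ 40.
Calc: +55 to 55 (cap) ; 15 left.
Psych has room for 100 but only 15 remain, so it gets 15.
Total = 100×55 + 90×15 = 6850.

6850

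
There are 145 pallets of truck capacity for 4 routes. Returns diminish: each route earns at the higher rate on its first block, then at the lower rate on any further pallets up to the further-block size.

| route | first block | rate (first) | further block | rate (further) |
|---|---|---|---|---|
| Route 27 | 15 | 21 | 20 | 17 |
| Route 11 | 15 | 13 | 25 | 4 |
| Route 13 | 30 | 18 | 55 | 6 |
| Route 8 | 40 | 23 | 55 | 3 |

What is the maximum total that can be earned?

2460

Treat each block as its own option and order by rate: Route 8/tier1 23 > Route 27/tier1 21 > Route 13/tier1 18 > Route 27/tier2 17 > Route 11/tier1 13 > Route 13/tier2 6 > Route 11/tier2 4 > Route 8/tier2 3.
Route 8 tier1 at 23: fill all 40 → 105 left.
Route 27 tier1 at 21: fill all 15 → 90 left.
Fill Route 13 tier1 block (30 at 18) → 60 left.
Route 27 tier2 at 17: fill all 20 → 40 left.
Fill Route 11 tier1 block (15 at 13) → 25 left.
Route 13/tier2: +25 of 55 at 6; pool empty.
Total = 23×40 + 21×15 + 18×30 + 17×20 + 13×15 + 6×25 = 2460.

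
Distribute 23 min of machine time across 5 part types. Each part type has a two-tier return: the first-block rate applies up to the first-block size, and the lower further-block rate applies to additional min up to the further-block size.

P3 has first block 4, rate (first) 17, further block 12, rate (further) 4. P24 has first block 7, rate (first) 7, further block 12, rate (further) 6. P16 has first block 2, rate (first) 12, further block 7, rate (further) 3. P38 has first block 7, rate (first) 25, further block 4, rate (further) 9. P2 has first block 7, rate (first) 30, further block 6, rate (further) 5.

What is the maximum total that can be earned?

Treat each block as its own option and order by rate: P2/first 30 > P38/first 25 > P3/first 17 > P16/first 12 > P38/second 9 > P24/first 7 > P24/second 6 > P2/second 5 > P3/second 4 > P16/second 3.
P2 first at 30: fill all 7 → 16 left.
P38/first (25): +7 → 9 left.
P3/first (17): +4 → 5 left.
P16 first at 12: fill all 2 → 3 left.
P38 second at 9: only 3 left, fill 3.
Total = 30×7 + 25×7 + 17×4 + 12×2 + 9×3 = 504.

504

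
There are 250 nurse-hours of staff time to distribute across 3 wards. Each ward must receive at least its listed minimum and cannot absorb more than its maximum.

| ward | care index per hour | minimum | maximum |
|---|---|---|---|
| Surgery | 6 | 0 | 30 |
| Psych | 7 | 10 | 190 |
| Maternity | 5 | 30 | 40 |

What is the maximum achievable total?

Meeting every minimum uses 0+10+30 = 40 nurse-hours, leaving 210.
Rank by care index per hour: Psych 7 > Surgery 6 > Maternity 5.
Psych takes 180 more to reach its cap of 190 ; 30 left.
Surgery: +30 to 30 (cap) ; 0 left.
Total = 6×30 + 7×190 + 5×30 = 1660.

1660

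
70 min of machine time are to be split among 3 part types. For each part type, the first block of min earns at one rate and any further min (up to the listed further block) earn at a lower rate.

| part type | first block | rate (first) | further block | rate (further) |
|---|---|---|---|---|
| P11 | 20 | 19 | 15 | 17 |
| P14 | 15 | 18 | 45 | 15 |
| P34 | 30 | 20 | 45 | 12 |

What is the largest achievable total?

Rank every tier by rate: P34/first 20 > P11/first 19 > P14/first 18 > P11/second 17 > P14/second 15 > P34/second 12.
P34/first (20): +30 — 40 left.
Fill P11 first block (20 at 19) — 20 left.
Fill P14 first block (15 at 18) — 5 left.
P11/second: +5 of 15 at 17; pool empty.
Total = 20×30 + 19×20 + 18×15 + 17×5 = 1335.

1335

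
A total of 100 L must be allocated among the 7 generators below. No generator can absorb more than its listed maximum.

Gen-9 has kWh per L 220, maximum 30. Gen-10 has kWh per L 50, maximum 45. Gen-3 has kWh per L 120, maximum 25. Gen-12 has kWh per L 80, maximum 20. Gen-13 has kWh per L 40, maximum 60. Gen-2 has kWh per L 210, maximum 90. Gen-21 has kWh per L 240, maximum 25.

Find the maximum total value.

22050

Highest kWh per L first: Gen-21 240 > Gen-9 220 > Gen-2 210 > Gen-3 120 > Gen-12 80 > Gen-10 50 > Gen-13 40.
Gen-21 takes 25 to reach its cap of 25 → 75 left.
Gen-9 takes 30 to reach its cap of 30 → 45 left.
Only 45 left; Gen-2 takes them to reach 45.
Total = 220×30 + 210×45 + 240×25 = 22050.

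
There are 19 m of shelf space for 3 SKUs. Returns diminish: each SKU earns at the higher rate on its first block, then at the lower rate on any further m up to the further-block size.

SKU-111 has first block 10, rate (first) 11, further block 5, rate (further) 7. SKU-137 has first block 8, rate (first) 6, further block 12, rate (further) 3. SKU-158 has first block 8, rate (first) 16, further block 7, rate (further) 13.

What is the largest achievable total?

Rank every tier by rate: SKU-158/tier1 16 > SKU-158/tier2 13 > SKU-111/tier1 11 > SKU-111/tier2 7 > SKU-137/tier1 6 > SKU-137/tier2 3.
Fill SKU-158 tier1 block (8 at 16) → 11 left.
SKU-158 tier2 at 13: fill all 7 → 4 left.
4 remain; put them into SKU-111 tier1 at 11.
Total = 16×8 + 13×7 + 11×4 = 263.

263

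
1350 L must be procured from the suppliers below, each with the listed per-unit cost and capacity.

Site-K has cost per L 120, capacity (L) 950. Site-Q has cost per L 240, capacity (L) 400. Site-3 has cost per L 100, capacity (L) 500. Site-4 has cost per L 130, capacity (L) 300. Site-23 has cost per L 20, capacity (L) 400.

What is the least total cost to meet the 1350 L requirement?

Cheapest first:
Take 400 from Site-23 at 20 — need 950 more.
Take 500 from Site-3 at 100 — need 450 more.
Take 450 from Site-K at 120 to finish.
Site-4, Site-Q: unused.
Cost = 400×20 + 500×100 + 450×120 = 112000.

112000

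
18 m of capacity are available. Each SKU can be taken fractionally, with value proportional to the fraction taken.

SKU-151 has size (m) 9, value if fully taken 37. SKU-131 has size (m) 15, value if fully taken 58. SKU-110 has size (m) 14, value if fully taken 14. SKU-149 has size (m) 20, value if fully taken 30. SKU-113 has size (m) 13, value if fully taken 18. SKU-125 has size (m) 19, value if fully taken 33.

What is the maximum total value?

71.8

Best value per unit of size first: SKU-151 37/9≈4.11, SKU-131 58/15≈3.87, SKU-125 33/19≈1.74, SKU-149 30/20≈1.5, SKU-113 18/13≈1.38, SKU-110 14/14≈1.
All 9 m of SKU-151 fit (value 37) ; 9 remain.
9 m left: a 9/15 share of SKU-131 gives 58×9/15 = 34.8.
Total value = 71.8.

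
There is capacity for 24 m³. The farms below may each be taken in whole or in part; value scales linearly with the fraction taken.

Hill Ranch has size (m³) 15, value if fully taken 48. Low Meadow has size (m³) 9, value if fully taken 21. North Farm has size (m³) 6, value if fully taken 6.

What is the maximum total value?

69

Rank by value-to-size ratio: Hill Ranch 48/15≈3.2, Low Meadow 21/9≈2.33, North Farm 6/6≈1.
Take all of Hill Ranch (15 m³, value 48) → 9 m³ left.
Take all of Low Meadow (9 m³, value 21) → 0 m³ left.
Total value = 69.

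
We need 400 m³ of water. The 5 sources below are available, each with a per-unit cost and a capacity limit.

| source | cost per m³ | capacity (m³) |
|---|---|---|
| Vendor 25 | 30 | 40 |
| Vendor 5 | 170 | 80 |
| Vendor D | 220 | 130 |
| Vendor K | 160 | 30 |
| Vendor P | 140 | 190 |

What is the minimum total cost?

59400

Cheapest first:
Take 40 from Vendor 25 at 30 → need 360 more.
Take 190 from Vendor P at 140 → need 170 more.
Vendor K at 160: take all 30 m³ → 140 still needed.
Vendor 5 at 170: take all 80 m³ → 60 still needed.
Vendor D (220): take the remaining 60 → done.
Cost = 40×30 + 190×140 + 30×160 + 80×170 + 60×220 = 59400.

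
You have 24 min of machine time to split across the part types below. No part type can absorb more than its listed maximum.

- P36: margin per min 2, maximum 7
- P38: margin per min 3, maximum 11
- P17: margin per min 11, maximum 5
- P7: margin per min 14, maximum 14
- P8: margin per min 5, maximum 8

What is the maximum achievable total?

Highest margin per min first: P7 14 > P17 11 > P8 5 > P38 3 > P36 2.
P7 takes 14 to reach its cap of 14 — 10 left.
P17: +5 to 5 (cap) — 5 left.
P8 has room for 8 but only 5 remain, so it gets 5.
Total = 11×5 + 14×14 + 5×5 = 276.

276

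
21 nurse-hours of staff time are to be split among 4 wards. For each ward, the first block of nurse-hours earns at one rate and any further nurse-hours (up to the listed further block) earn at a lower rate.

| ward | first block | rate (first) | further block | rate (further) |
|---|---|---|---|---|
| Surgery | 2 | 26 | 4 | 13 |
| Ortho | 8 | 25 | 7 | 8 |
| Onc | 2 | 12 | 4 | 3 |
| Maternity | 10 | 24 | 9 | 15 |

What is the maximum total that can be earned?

507

Rank every tier by rate: Surgery/T1 26 > Ortho/T1 25 > Maternity/T1 24 > Maternity/T2 15 > Surgery/T2 13 > Onc/T1 12 > Ortho/T2 8 > Onc/T2 3.
Surgery/T1 (26): +2 — 19 left.
Ortho/T1 (25): +8 — 11 left.
Maternity T1 at 24: fill all 10 — 1 left.
Maternity T2 at 15: only 1 left, fill 1.
Total = 26×2 + 25×8 + 24×10 + 15×1 = 507.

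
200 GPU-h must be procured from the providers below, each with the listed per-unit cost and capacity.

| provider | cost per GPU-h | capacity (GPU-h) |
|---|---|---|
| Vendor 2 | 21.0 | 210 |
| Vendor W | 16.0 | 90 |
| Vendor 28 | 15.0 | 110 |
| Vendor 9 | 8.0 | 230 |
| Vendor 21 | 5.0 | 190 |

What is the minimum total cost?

1030

Use providers in increasing cost order.
Take 190 from Vendor 21 at 5.0 ; need 10 more.
Vendor 9 at 8.0: take 10 of its 230 ; requirement met.
Vendor 28, Vendor W, Vendor 2: unused.
Cost = 190×5.0 + 10×8.0 = 1030.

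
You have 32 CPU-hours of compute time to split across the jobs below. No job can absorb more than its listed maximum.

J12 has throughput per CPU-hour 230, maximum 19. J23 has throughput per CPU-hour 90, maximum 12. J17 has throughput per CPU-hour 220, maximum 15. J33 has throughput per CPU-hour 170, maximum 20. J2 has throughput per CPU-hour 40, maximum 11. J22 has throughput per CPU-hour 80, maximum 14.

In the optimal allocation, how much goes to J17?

13

Rank by throughput per CPU-hour: J12 230 > J17 220 > J33 170 > J23 90 > J22 80 > J2 40.
Give J12 19 to hit its cap of 19 — 13 left.
Only 13 left; J17 takes them to reach 13.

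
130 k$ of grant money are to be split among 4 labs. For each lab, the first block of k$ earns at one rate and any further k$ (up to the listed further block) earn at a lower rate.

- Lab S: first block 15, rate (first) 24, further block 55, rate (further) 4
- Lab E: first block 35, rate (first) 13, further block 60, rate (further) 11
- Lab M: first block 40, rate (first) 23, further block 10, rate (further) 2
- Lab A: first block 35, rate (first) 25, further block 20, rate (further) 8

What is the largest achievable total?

2665

Order all 8 blocks by rate: Lab A/tier1 25 > Lab S/tier1 24 > Lab M/tier1 23 > Lab E/tier1 13 > Lab E/tier2 11 > Lab A/tier2 8 > Lab S/tier2 4 > Lab M/tier2 2.
Lab A tier1 at 25: fill all 35 — 95 left.
Lab S/tier1 (24): +15 — 80 left.
Fill Lab M tier1 block (40 at 23) — 40 left.
Fill Lab E tier1 block (35 at 13) — 5 left.
5 remain; put them into Lab E tier2 at 11.
Total = 25×35 + 24×15 + 23×40 + 13×35 + 11×5 = 2665.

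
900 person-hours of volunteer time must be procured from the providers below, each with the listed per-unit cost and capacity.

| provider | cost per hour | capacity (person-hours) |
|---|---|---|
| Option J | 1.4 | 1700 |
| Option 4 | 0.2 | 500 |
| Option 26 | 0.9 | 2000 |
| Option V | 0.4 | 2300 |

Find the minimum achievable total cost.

Cheapest first:
Option 4 at 0.2: take all 500 person-hours → 400 still needed.
Take 400 from Option V at 0.4 to finish.
Option 26, Option J: unused.
Cost = 500×0.2 + 400×0.4 = 260.

260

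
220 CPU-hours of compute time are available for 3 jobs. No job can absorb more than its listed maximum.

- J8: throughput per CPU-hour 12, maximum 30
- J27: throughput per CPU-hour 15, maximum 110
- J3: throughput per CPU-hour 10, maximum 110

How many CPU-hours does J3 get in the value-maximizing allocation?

80

Highest throughput per CPU-hour first: J27 15 > J8 12 > J3 10.
J27 takes 110 to reach its cap of 110 ; 110 left.
Give J8 30 to hit its cap of 30 ; 80 left.
J3: +80 (room for 110) → 80. Pool exhausted.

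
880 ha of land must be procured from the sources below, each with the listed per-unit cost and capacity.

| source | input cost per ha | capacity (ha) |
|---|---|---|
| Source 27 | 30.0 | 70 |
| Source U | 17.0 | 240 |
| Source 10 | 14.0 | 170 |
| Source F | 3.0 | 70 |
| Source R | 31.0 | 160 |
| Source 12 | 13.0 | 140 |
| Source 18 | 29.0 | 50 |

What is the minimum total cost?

16380

Cheapest first:
Source F at 3.0: take all 70 ha → 810 still needed.
Source 12 (13.0): use full 140 → 670 ha to go.
Source 10 at 14.0: take all 170 ha → 500 still needed.
Take 240 from Source U at 17.0 → need 260 more.
Source 18 at 29.0: take all 50 ha → 210 still needed.
Source 27 at 30.0: take all 70 ha → 140 still needed.
Take 140 from Source R at 31.0 to finish.
Cost = 70×3.0 + 140×13.0 + 170×14.0 + 240×17.0 + 50×29.0 + 70×30.0 + 140×31.0 = 16380.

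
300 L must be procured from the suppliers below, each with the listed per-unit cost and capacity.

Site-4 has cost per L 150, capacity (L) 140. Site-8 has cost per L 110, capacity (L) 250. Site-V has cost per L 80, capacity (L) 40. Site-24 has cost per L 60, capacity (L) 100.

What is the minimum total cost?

Cheapest first:
Site-24 (60): use full 100 → 200 L to go.
Site-V at 80: take all 40 L → 160 still needed.
Site-8 at 110: take 160 of its 250 → requirement met.
Site-4: unused.
Cost = 100×60 + 40×80 + 160×110 = 26800.

26800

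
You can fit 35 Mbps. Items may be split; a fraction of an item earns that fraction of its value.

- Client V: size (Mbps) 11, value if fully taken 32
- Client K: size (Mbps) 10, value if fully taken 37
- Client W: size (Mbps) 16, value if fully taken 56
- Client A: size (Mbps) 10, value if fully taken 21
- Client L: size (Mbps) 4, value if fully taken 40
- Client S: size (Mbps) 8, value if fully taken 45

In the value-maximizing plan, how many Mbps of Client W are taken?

13

Best value per unit of size first: Client L 40/4≈10, Client S 45/8≈5.62, Client K 37/10≈3.7, Client W 56/16≈3.5, Client V 32/11≈2.91, Client A 21/10≈2.1.
Client L: take in full, 4 Mbps for value 40 → 31 left.
All 8 Mbps of Client S fit (value 45) → 23 remain.
Take all of Client K (10 Mbps, value 37) → 13 Mbps left.
Fill the last 13 Mbps with part of Client W: 13/16 of it earns 45.5.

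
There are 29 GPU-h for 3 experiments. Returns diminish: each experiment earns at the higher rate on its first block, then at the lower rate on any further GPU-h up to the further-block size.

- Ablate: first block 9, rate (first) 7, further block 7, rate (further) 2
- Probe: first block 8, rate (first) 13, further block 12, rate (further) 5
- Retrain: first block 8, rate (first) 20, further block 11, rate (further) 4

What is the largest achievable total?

347

Treat each block as its own option and order by rate: Retrain/first 20 > Probe/first 13 > Ablate/first 7 > Probe/second 5 > Retrain/second 4 > Ablate/second 2.
Retrain/first (20): +8 ; 21 left.
Probe first at 13: fill all 8 ; 13 left.
Fill Ablate first block (9 at 7) ; 4 left.
Probe/second: +4 of 12 at 5; pool empty.
Total = 20×8 + 13×8 + 7×9 + 5×4 = 347.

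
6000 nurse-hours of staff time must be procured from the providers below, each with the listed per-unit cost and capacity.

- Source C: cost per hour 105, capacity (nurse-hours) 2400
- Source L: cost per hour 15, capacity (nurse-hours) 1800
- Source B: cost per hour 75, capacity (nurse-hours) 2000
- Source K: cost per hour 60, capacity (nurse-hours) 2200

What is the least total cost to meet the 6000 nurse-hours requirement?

309000

Use providers in increasing cost order.
Source L (15): use full 1800 — 4200 nurse-hours to go.
Take 2200 from Source K at 60 — need 2000 more.
Take 2000 from Source B at 75 — need 0 more.
Source C: unused.
Cost = 1800×15 + 2200×60 + 2000×75 = 309000.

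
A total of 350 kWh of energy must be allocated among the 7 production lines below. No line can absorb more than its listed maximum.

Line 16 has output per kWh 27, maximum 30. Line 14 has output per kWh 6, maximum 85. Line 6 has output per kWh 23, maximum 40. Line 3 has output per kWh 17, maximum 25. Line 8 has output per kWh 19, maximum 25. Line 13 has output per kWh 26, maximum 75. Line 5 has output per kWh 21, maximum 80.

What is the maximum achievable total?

6710

Highest output per kWh first: Line 16 27 > Line 13 26 > Line 6 23 > Line 5 21 > Line 8 19 > Line 3 17 > Line 14 6.
Line 16: +30 to 30 (cap) ; 320 left.
Give Line 13 75 to hit its cap of 75 ; 245 left.
Line 6 takes 40 to reach its cap of 40 ; 205 left.
Line 5: +80 to 80 (cap) ; 125 left.
Line 8 takes 25 to reach its cap of 25 ; 100 left.
Give Line 3 25 to hit its cap of 25 ; 75 left.
Only 75 left; Line 14 takes them to reach 75.
Total = 27×30 + 6×75 + 23×40 + 17×25 + 19×25 + 26×75 + 21×80 = 6710.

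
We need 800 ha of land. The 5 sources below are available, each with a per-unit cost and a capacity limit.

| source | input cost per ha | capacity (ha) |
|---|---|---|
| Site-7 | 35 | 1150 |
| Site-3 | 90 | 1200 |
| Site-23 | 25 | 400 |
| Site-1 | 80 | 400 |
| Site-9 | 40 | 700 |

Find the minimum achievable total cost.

Fill from the cheapest source first.
Site-23 at 25: take all 400 ha ; 400 still needed.
Take 400 from Site-7 at 35 to finish.
Site-9, Site-1, Site-3: unused.
Cost = 400×25 + 400×35 = 24000.

24000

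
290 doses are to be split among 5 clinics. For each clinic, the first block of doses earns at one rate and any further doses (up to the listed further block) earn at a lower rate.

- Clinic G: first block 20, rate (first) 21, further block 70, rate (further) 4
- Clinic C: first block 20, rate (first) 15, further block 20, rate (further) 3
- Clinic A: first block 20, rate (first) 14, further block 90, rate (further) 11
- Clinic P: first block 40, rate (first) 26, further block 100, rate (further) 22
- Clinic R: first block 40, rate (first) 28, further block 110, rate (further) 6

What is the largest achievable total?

5910

Rank every tier by rate: Clinic R/first 28 > Clinic P/first 26 > Clinic P/second 22 > Clinic G/first 21 > Clinic C/first 15 > Clinic A/first 14 > Clinic A/second 11 > Clinic R/second 6 > Clinic G/second 4 > Clinic C/second 3.
Fill Clinic R first block (40 at 28) — 250 left.
Clinic P/first (26): +40 — 210 left.
Clinic P second at 22: fill all 100 — 110 left.
Fill Clinic G first block (20 at 21) — 90 left.
Fill Clinic C first block (20 at 15) — 70 left.
Fill Clinic A first block (20 at 14) — 50 left.
Clinic A/second: +50 of 90 at 11; pool empty.
Total = 28×40 + 26×40 + 22×100 + 21×20 + 15×20 + 14×20 + 11×50 = 5910.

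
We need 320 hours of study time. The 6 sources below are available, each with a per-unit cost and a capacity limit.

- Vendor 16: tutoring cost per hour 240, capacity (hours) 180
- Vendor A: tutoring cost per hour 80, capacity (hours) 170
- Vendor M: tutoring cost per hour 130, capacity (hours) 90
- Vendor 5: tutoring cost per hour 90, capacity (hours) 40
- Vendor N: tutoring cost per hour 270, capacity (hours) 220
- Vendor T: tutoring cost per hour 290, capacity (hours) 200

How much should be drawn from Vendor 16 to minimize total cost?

20

Cheapest first:
Take 170 from Vendor A at 80 ; need 150 more.
Vendor 5 (90): use full 40 ; 110 hours to go.
Vendor M at 130: take all 90 hours ; 20 still needed.
Vendor 16 at 240: take 20 of its 180 ; requirement met.
Vendor N, Vendor T: unused.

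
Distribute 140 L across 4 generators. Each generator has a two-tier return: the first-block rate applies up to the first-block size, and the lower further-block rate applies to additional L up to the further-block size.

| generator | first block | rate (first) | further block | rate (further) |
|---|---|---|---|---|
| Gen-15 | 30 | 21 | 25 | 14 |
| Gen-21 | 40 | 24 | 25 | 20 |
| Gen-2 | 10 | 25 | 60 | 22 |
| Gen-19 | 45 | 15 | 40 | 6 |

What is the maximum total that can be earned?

Treat each block as its own option and order by rate: Gen-2/first 25 > Gen-21/first 24 > Gen-2/second 22 > Gen-15/first 21 > Gen-21/second 20 > Gen-19/first 15 > Gen-15/second 14 > Gen-19/second 6.
Gen-2 first at 25: fill all 10 — 130 left.
Gen-21 first at 24: fill all 40 — 90 left.
Gen-2/second (22): +60 — 30 left.
Gen-15/first (21): +30 — 0 left.
Total = 25×10 + 24×40 + 22×60 + 21×30 = 3160.

3160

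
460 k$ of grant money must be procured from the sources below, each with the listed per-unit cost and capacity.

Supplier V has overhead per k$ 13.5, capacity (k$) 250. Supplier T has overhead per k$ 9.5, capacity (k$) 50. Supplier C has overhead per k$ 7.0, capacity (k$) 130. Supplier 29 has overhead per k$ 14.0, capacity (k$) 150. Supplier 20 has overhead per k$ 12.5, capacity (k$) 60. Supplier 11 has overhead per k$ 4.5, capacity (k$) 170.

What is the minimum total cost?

Cheapest first:
Supplier 11 at 4.5: take all 170 k$ — 290 still needed.
Supplier C (7.0): use full 130 — 160 k$ to go.
Supplier T (9.5): use full 50 — 110 k$ to go.
Take 60 from Supplier 20 at 12.5 — need 50 more.
Supplier V at 13.5: take 50 of its 250 — requirement met.
Supplier 29: unused.
Cost = 170×4.5 + 130×7.0 + 50×9.5 + 60×12.5 + 50×13.5 = 3575.

3575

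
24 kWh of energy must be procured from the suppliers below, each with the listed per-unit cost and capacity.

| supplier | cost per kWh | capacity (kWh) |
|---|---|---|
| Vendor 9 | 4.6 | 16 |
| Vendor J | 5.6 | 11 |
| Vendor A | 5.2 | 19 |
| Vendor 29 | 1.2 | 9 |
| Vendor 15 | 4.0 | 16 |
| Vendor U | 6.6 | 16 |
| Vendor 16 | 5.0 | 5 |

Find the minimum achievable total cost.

Cheapest first:
Vendor 29 (1.2): use full 9 → 15 kWh to go.
Take 15 from Vendor 15 at 4.0 to finish.
Vendor 9, Vendor 16, Vendor A, Vendor J, Vendor U: unused.
Cost = 9×1.2 + 15×4.0 = 70.8.

70.8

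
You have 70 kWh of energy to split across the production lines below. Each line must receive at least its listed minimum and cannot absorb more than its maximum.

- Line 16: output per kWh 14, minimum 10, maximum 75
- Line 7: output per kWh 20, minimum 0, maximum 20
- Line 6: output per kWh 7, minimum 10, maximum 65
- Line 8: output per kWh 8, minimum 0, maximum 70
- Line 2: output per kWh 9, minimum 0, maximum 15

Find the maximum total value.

Meeting every minimum uses 10+0+10+0+0 = 20 kWh, leaving 50.
Order the production lines by output per kWh: Line 7 20 > Line 16 14 > Line 2 9 > Line 8 8 > Line 6 7.
Line 7: +20 to 20 (cap) — 30 left.
Only 30 left; Line 16 takes them to reach 40.
Total = 14×40 + 20×20 + 7×10 = 1030.

1030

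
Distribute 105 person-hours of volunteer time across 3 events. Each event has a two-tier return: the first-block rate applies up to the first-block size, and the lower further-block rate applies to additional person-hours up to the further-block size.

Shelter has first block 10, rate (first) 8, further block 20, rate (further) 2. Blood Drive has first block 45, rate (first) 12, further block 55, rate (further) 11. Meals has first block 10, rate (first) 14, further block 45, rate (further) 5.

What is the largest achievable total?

1230

Rank every tier by rate: Meals/T1 14 > Blood Drive/T1 12 > Blood Drive/T2 11 > Shelter/T1 8 > Meals/T2 5 > Shelter/T2 2.
Fill Meals T1 block (10 at 14) → 95 left.
Blood Drive/T1 (12): +45 → 50 left.
50 remain; put them into Blood Drive T2 at 11.
Total = 14×10 + 12×45 + 11×50 = 1230.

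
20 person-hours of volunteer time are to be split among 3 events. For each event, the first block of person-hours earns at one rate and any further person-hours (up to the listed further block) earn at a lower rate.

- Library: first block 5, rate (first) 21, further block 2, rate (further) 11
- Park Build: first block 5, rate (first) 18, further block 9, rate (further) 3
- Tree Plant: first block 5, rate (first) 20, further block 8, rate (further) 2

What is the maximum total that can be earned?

Order all 6 blocks by rate: Library/first 21 > Tree Plant/first 20 > Park Build/first 18 > Library/second 11 > Park Build/second 3 > Tree Plant/second 2.
Fill Library first block (5 at 21) → 15 left.
Tree Plant first at 20: fill all 5 → 10 left.
Park Build first at 18: fill all 5 → 5 left.
Library second at 11: fill all 2 → 3 left.
3 remain; put them into Park Build second at 3.
Total = 21×5 + 20×5 + 18×5 + 11×2 + 3×3 = 326.

326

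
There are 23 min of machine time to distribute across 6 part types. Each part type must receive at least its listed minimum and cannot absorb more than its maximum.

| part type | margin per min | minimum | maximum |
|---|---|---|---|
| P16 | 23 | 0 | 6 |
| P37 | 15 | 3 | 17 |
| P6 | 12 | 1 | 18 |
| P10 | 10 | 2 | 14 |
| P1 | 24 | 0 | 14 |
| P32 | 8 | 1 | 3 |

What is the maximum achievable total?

467

Meeting every minimum uses 0+3+1+2+0+1 = 7 min, leaving 16.
Rank by margin per min: P1 24 > P16 23 > P37 15 > P6 12 > P10 10 > P32 8.
Give P1 14 more to hit its cap of 14 → 2 left.
P16: +2 (room for 6) → 2. Pool exhausted.
Total = 23×2 + 15×3 + 12×1 + 10×2 + 24×14 + 8×1 = 467.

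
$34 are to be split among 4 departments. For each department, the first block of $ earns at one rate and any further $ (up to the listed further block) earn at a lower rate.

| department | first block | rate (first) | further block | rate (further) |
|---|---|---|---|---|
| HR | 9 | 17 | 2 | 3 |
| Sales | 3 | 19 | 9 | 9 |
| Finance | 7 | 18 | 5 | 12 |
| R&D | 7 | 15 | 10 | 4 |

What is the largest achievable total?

528

Rank every tier by rate: Sales/first 19 > Finance/first 18 > HR/first 17 > R&D/first 15 > Finance/second 12 > Sales/second 9 > R&D/second 4 > HR/second 3.
Fill Sales first block (3 at 19) → 31 left.
Fill Finance first block (7 at 18) → 24 left.
HR first at 17: fill all 9 → 15 left.
R&D/first (15): +7 → 8 left.
Finance/second (12): +5 → 3 left.
Sales second at 9: only 3 left, fill 3.
Total = 19×3 + 18×7 + 17×9 + 15×7 + 12×5 + 9×3 = 528.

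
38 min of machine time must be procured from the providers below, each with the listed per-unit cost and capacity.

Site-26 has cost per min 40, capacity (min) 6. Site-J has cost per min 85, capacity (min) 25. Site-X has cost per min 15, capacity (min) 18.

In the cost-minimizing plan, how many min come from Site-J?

Fill from the cheapest provider first.
Take 18 from Site-X at 15 ; need 20 more.
Site-26 (40): use full 6 ; 14 min to go.
Take 14 from Site-J at 85 to finish.

14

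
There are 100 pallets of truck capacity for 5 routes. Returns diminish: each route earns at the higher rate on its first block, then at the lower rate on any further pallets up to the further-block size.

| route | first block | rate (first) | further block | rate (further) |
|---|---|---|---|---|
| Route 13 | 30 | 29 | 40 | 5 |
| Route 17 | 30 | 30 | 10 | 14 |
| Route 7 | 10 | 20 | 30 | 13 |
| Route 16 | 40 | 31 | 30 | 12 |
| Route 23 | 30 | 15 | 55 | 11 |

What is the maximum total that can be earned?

Order all 10 blocks by rate: Route 16/first 31 > Route 17/first 30 > Route 13/first 29 > Route 7/first 20 > Route 23/first 15 > Route 17/second 14 > Route 7/second 13 > Route 16/second 12 > Route 23/second 11 > Route 13/second 5.
Fill Route 16 first block (40 at 31) → 60 left.
Fill Route 17 first block (30 at 30) → 30 left.
Route 13 first at 29: fill all 30 → 0 left.
Total = 31×40 + 30×30 + 29×30 = 3010.

3010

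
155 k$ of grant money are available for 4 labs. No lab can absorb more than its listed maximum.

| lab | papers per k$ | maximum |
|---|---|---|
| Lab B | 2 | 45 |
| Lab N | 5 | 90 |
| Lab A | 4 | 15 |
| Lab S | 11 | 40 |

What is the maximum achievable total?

970

Highest papers per k$ first: Lab S 11 > Lab N 5 > Lab A 4 > Lab B 2.
Lab S: +40 to 40 (cap) ; 115 left.
Give Lab N 90 to hit its cap of 90 ; 25 left.
Lab A: +15 to 15 (cap) ; 10 left.
Lab B has room for 45 but only 10 remain, so it gets 10.
Total = 2×10 + 5×90 + 4×15 + 11×40 = 970.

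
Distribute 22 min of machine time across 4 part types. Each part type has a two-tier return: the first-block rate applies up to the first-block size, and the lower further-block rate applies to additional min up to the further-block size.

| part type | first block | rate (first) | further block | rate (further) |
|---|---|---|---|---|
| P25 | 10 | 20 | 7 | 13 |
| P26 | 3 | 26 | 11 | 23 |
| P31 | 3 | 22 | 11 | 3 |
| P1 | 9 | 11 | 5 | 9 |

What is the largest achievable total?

Order all 8 blocks by rate: P26/first 26 > P26/second 23 > P31/first 22 > P25/first 20 > P25/second 13 > P1/first 11 > P1/second 9 > P31/second 3.
P26/first (26): +3 → 19 left.
P26/second (23): +11 → 8 left.
P31/first (22): +3 → 5 left.
P25 first at 20: only 5 left, fill 5.
Total = 26×3 + 23×11 + 22×3 + 20×5 = 497.

497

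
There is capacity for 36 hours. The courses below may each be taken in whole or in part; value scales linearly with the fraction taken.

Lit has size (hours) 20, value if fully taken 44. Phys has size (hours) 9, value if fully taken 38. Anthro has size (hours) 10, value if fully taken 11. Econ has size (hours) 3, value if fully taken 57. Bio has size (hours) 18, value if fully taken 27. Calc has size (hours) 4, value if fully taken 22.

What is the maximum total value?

161

Sort by value density: Econ 57/3≈19, Calc 22/4≈5.5, Phys 38/9≈4.22, Lit 44/20≈2.2, Bio 27/18≈1.5, Anthro 11/10≈1.1.
Econ: take in full, 3 hours for value 57 — 33 left.
Take all of Calc (4 hours, value 22) — 29 hours left.
Take all of Phys (9 hours, value 38) — 20 hours left.
Take all of Lit (20 hours, value 44) — 0 hours left.
Total value = 161.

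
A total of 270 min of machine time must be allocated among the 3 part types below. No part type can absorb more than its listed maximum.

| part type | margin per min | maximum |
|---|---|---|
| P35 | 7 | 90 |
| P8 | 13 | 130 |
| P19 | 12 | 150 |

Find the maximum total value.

Order the part types by margin per min: P8 13 > P19 12 > P35 7.
P8 takes 130 to reach its cap of 130 → 140 left.
P19 has room for 150 but only 140 remain, so it gets 140.
Total = 13×130 + 12×140 = 3370.

3370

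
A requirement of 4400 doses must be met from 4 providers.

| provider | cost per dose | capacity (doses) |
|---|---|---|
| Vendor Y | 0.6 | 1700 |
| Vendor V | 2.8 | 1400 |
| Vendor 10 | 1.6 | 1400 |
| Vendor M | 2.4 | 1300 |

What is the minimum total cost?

6380

Fill from the cheapest provider first.
Take 1700 from Vendor Y at 0.6 — need 2700 more.
Take 1400 from Vendor 10 at 1.6 — need 1300 more.
Vendor M (2.4): use full 1300 — 0 doses to go.
Vendor V: unused.
Cost = 1700×0.6 + 1400×1.6 + 1300×2.4 = 6380.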